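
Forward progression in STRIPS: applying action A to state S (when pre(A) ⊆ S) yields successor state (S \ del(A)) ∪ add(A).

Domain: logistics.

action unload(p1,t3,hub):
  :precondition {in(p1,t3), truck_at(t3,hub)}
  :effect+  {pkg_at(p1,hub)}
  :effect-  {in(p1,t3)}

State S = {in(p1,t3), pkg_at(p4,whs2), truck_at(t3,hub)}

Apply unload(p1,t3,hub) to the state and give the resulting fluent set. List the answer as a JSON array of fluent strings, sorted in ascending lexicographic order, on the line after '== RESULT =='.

Progress:
  pre ⊆ S: {in(p1,t3), truck_at(t3,hub)} ⊆ S  — applicable
  S \ del = {pkg_at(p4,whs2), truck_at(t3,hub)}
  ∪ add   = {pkg_at(p1,hub), pkg_at(p4,whs2), truck_at(t3,hub)}

== RESULT ==
["pkg_at(p1,hub)", "pkg_at(p4,whs2)", "truck_at(t3,hub)"]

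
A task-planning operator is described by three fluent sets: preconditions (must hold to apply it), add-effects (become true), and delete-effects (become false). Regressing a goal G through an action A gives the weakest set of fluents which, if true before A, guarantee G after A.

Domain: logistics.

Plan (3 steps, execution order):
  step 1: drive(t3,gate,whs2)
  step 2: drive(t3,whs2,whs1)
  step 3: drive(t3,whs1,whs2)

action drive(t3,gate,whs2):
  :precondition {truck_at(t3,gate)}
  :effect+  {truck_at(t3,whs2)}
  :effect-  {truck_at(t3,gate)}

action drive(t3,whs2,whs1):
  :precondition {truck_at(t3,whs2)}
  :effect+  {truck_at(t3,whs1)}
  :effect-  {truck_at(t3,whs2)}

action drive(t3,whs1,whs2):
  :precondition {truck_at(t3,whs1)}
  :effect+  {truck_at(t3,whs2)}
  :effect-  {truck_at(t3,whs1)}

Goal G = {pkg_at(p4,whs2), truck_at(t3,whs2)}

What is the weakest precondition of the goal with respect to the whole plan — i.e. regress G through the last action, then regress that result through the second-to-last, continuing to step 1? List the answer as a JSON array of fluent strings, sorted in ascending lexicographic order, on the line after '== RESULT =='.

Regress step by step:
  through step 3 (drive(t3,whs1,whs2)): drop {truck_at(t3,whs2)}, keep {pkg_at(p4,whs2)}, require {truck_at(t3,whs1)}
    → {pkg_at(p4,whs2), truck_at(t3,whs1)}
  through step 2 (drive(t3,whs2,whs1)): drop {truck_at(t3,whs1)}, keep {pkg_at(p4,whs2)}, require {truck_at(t3,whs2)}
    → {pkg_at(p4,whs2), truck_at(t3,whs2)}
  through step 1 (drive(t3,gate,whs2)): drop {truck_at(t3,whs2)}, keep {pkg_at(p4,whs2)}, require {truck_at(t3,gate)}
    → {pkg_at(p4,whs2), truck_at(t3,gate)}

== RESULT ==
["pkg_at(p4,whs2)", "truck_at(t3,gate)"]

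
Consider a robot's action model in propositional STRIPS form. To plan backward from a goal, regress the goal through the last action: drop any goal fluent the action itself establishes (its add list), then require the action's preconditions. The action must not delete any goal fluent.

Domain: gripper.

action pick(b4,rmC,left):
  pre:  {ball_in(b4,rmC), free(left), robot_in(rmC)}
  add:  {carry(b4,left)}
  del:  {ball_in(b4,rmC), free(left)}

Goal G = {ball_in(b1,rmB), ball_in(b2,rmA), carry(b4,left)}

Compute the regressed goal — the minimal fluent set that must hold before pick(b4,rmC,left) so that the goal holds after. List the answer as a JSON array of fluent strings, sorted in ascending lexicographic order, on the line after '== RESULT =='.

Regress:
  G ∩ del = {}  (empty — regression defined)
  G \ add = {ball_in(b1,rmB), ball_in(b2,rmA), carry(b4,left)} \ {carry(b4,left)} = {ball_in(b1,rmB), ball_in(b2,rmA)}
  ∪ pre   = {ball_in(b1,rmB), ball_in(b2,rmA)} ∪ {ball_in(b4,rmC), free(left), robot_in(rmC)}
          = {ball_in(b1,rmB), ball_in(b2,rmA), ball_in(b4,rmC), free(left), robot_in(rmC)}

== RESULT ==
["ball_in(b1,rmB)", "ball_in(b2,rmA)", "ball_in(b4,rmC)", "free(left)", "robot_in(rmC)"]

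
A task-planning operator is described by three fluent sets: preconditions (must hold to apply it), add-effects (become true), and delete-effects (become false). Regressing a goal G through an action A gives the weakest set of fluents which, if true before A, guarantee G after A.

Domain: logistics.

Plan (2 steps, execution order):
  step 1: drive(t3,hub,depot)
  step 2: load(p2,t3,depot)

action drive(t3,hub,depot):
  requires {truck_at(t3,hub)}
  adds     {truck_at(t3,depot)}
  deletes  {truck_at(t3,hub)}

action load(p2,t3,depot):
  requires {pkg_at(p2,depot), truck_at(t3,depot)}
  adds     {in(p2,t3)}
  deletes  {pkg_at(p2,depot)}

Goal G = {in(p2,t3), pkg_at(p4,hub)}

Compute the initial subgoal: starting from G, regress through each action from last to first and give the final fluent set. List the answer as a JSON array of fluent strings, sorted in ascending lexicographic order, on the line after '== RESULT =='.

Work backward from the goal:
  through step 2 (load(p2,t3,depot)): drop {in(p2,t3)}, keep {pkg_at(p4,hub)}, require {pkg_at(p2,depot), truck_at(t3,depot)}
    → {pkg_at(p2,depot), pkg_at(p4,hub), truck_at(t3,depot)}
  through step 1 (drive(t3,hub,depot)): drop {truck_at(t3,depot)}, keep {pkg_at(p2,depot), pkg_at(p4,hub)}, require {truck_at(t3,hub)}
    → {pkg_at(p2,depot), pkg_at(p4,hub), truck_at(t3,hub)}

== RESULT ==
["pkg_at(p2,depot)", "pkg_at(p4,hub)", "truck_at(t3,hub)"]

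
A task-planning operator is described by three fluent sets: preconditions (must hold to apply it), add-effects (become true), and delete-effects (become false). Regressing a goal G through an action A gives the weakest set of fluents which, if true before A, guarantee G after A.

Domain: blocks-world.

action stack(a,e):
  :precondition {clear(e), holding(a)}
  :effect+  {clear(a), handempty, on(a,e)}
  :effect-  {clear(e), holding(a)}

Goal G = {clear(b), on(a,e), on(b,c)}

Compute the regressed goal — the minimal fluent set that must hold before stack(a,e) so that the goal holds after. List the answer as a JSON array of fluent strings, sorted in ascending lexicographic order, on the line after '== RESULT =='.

Regress:
  G ∩ del = {}  (empty — regression defined)
  G \ add = {clear(b), on(a,e), on(b,c)} \ {clear(a), handempty, on(a,e)} = {clear(b), on(b,c)}
  ∪ pre   = {clear(b), on(b,c)} ∪ {clear(e), holding(a)}
          = {clear(b), clear(e), holding(a), on(b,c)}

== RESULT ==
["clear(b)", "clear(e)", "holding(a)", "on(b,c)"]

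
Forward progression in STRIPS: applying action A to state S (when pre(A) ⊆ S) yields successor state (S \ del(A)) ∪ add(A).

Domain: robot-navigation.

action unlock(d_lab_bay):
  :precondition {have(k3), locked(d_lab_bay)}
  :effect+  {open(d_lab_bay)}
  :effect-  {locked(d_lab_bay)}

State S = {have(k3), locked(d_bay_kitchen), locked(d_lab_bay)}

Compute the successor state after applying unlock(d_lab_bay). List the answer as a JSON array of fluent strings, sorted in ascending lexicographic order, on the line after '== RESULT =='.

Progress:
  pre ⊆ S: {have(k3), locked(d_lab_bay)} ⊆ S  — applicable
  S \ del = {have(k3), locked(d_bay_kitchen)}
  ∪ add   = {have(k3), locked(d_bay_kitchen), open(d_lab_bay)}

== RESULT ==
["have(k3)", "locked(d_bay_kitchen)", "open(d_lab_bay)"]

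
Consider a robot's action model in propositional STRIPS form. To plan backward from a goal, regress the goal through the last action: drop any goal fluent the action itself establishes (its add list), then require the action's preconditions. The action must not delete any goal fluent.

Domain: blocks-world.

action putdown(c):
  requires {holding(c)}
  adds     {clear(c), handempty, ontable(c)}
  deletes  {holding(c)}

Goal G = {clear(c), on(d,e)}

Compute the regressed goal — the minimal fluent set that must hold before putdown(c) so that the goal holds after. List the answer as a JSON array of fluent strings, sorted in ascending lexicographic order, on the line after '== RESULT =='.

Compute (G \ add) ∪ pre:
  G ∩ del = {}  (empty — regression defined)
  G \ add = {clear(c), on(d,e)} \ {clear(c), handempty, ontable(c)} = {on(d,e)}
  ∪ pre   = {on(d,e)} ∪ {holding(c)}
          = {holding(c), on(d,e)}

== RESULT ==
["holding(c)", "on(d,e)"]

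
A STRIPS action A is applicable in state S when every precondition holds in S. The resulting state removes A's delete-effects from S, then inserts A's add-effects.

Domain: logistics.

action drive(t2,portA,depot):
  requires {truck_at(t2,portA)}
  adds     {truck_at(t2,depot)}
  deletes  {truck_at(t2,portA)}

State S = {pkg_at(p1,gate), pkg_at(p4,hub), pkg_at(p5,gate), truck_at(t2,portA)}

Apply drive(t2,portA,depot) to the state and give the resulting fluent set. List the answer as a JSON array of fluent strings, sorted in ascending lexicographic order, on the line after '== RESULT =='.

Progress:
  pre ⊆ S: {truck_at(t2,portA)} ⊆ S  — applicable
  S \ del = {pkg_at(p1,gate), pkg_at(p4,hub), pkg_at(p5,gate)}
  ∪ add   = {pkg_at(p1,gate), pkg_at(p4,hub), pkg_at(p5,gate), truck_at(t2,depot)}

== RESULT ==
["pkg_at(p1,gate)", "pkg_at(p4,hub)", "pkg_at(p5,gate)", "truck_at(t2,depot)"]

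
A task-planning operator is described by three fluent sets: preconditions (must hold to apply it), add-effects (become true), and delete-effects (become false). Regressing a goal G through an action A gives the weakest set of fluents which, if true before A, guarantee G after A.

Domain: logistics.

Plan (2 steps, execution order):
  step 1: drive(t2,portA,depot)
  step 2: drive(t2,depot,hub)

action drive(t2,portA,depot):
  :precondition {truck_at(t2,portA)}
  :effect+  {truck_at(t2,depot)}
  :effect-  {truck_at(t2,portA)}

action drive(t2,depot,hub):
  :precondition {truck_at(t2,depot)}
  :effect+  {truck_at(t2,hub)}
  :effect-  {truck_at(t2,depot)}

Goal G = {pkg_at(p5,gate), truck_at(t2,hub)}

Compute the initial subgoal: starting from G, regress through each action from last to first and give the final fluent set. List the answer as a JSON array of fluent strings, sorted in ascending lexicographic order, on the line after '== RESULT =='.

Regress step by step:
  through step 2 (drive(t2,depot,hub)): drop {truck_at(t2,hub)}, keep {pkg_at(p5,gate)}, require {truck_at(t2,depot)}
    → {pkg_at(p5,gate), truck_at(t2,depot)}
  through step 1 (drive(t2,portA,depot)): drop {truck_at(t2,depot)}, keep {pkg_at(p5,gate)}, require {truck_at(t2,portA)}
    → {pkg_at(p5,gate), truck_at(t2,portA)}

== RESULT ==
["pkg_at(p5,gate)", "truck_at(t2,portA)"]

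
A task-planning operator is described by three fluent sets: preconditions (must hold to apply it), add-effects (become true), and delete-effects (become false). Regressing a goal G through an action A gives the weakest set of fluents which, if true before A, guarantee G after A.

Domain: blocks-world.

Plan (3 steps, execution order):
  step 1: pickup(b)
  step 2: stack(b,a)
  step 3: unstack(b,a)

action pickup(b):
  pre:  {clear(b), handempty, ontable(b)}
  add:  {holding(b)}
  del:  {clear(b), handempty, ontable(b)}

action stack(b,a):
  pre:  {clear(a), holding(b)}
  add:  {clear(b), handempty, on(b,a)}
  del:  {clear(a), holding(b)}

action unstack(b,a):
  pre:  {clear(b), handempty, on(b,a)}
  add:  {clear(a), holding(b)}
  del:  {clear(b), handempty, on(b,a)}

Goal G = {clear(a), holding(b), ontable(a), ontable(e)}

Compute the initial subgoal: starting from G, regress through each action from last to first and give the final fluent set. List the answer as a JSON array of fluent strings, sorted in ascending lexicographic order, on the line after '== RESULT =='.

Regress step by step:
  through step 3 (unstack(b,a)): drop {clear(a), holding(b)}, keep {ontable(a), ontable(e)}, require {clear(b), handempty, on(b,a)}
    → {clear(b), handempty, on(b,a), ontable(a), ontable(e)}
  through step 2 (stack(b,a)): drop {clear(b), handempty, on(b,a)}, keep {ontable(a), ontable(e)}, require {clear(a), holding(b)}
    → {clear(a), holding(b), ontable(a), ontable(e)}
  through step 1 (pickup(b)): drop {holding(b)}, keep {clear(a), ontable(a), ontable(e)}, require {clear(b), handempty, ontable(b)}
    → {clear(a), clear(b), handempty, ontable(a), ontable(b), ontable(e)}

== RESULT ==
["clear(a)", "clear(b)", "handempty", "ontable(a)", "ontable(b)", "ontable(e)"]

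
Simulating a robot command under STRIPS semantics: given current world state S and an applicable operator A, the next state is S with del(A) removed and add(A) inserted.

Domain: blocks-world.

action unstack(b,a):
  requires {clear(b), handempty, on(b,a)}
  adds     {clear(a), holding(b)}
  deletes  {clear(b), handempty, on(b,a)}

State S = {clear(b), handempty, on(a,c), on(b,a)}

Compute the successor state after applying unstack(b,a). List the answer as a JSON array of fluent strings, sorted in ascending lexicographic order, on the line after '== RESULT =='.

Compute (S \ del) ∪ add:
  pre ⊆ S: {clear(b), handempty, on(b,a)} ⊆ S  — applicable
  S \ del = {on(a,c)}
  ∪ add   = {clear(a), holding(b), on(a,c)}

== RESULT ==
["clear(a)", "holding(b)", "on(a,c)"]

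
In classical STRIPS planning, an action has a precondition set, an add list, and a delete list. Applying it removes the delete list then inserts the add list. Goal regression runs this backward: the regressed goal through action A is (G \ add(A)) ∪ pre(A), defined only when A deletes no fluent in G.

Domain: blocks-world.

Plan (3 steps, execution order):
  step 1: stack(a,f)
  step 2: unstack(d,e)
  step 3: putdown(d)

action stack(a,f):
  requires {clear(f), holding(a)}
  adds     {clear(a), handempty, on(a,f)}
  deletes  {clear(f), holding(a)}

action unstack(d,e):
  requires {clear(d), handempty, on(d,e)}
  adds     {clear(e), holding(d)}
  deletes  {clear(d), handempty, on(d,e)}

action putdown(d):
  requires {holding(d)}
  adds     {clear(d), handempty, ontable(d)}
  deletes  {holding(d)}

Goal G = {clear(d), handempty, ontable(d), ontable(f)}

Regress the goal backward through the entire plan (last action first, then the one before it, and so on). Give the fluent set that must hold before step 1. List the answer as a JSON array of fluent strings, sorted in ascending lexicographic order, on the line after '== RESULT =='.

Regress step by step:
  through step 3 (putdown(d)): drop {clear(d), handempty, ontable(d)}, keep {ontable(f)}, require {holding(d)}
    → {holding(d), ontable(f)}
  through step 2 (unstack(d,e)): drop {holding(d)}, keep {ontable(f)}, require {clear(d), handempty, on(d,e)}
    → {clear(d), handempty, on(d,e), ontable(f)}
  through step 1 (stack(a,f)): drop {handempty}, keep {clear(d), on(d,e), ontable(f)}, require {clear(f), holding(a)}
    → {clear(d), clear(f), holding(a), on(d,e), ontable(f)}

== RESULT ==
["clear(d)", "clear(f)", "holding(a)", "on(d,e)", "ontable(f)"]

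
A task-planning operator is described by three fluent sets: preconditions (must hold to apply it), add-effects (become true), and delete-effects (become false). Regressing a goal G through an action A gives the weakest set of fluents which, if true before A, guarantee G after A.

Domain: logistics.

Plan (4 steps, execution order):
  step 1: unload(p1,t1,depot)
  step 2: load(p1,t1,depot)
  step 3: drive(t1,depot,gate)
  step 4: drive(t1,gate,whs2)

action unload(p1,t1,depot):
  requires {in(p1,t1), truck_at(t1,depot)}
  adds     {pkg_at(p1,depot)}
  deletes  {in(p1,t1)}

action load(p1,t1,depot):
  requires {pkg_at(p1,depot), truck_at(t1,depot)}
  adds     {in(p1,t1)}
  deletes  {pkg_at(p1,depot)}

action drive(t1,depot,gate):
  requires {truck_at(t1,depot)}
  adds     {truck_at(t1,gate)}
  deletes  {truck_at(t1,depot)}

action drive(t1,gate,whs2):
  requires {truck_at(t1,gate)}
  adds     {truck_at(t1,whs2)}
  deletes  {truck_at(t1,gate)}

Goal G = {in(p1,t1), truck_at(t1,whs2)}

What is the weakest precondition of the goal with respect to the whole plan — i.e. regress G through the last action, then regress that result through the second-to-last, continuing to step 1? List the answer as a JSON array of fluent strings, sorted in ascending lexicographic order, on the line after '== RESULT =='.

Regress step by step:
  through step 4 (drive(t1,gate,whs2)): drop {truck_at(t1,whs2)}, keep {in(p1,t1)}, require {truck_at(t1,gate)}
    → {in(p1,t1), truck_at(t1,gate)}
  through step 3 (drive(t1,depot,gate)): drop {truck_at(t1,gate)}, keep {in(p1,t1)}, require {truck_at(t1,depot)}
    → {in(p1,t1), truck_at(t1,depot)}
  through step 2 (load(p1,t1,depot)): drop {in(p1,t1)}, keep {truck_at(t1,depot)}, require {pkg_at(p1,depot), truck_at(t1,depot)}
    → {pkg_at(p1,depot), truck_at(t1,depot)}
  through step 1 (unload(p1,t1,depot)): drop {pkg_at(p1,depot)}, keep {truck_at(t1,depot)}, require {in(p1,t1), truck_at(t1,depot)}
    → {in(p1,t1), truck_at(t1,depot)}

== RESULT ==
["in(p1,t1)", "truck_at(t1,depot)"]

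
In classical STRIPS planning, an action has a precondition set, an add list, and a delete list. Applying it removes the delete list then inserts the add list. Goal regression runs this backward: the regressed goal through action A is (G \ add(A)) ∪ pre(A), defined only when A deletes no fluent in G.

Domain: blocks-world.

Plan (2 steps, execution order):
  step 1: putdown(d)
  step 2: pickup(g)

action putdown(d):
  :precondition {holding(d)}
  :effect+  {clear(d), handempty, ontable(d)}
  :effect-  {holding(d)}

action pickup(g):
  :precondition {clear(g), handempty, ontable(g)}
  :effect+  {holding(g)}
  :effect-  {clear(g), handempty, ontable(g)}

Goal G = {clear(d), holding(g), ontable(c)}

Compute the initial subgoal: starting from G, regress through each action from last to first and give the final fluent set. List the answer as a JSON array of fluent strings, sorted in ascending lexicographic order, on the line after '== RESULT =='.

Regress step by step:
  through step 2 (pickup(g)): drop {holding(g)}, keep {clear(d), ontable(c)}, require {clear(g), handempty, ontable(g)}
    → {clear(d), clear(g), handempty, ontable(c), ontable(g)}
  through step 1 (putdown(d)): drop {clear(d), handempty}, keep {clear(g), ontable(c), ontable(g)}, require {holding(d)}
    → {clear(g), holding(d), ontable(c), ontable(g)}

== RESULT ==
["clear(g)", "holding(d)", "ontable(c)", "ontable(g)"]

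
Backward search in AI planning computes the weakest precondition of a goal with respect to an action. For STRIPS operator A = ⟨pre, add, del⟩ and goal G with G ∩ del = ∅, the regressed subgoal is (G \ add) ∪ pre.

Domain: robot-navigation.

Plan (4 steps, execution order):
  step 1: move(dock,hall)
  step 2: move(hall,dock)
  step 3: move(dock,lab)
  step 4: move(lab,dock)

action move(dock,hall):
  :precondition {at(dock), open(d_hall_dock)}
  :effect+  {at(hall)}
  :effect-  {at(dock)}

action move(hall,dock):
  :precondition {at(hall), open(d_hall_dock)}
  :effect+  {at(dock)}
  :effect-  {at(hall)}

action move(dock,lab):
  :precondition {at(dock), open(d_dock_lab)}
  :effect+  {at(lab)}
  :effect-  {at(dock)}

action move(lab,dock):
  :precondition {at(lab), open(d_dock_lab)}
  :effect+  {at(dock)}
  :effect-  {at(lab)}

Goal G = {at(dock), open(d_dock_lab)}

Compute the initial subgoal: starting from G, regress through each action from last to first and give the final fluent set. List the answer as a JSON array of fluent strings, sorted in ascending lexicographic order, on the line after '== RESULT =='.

Work backward from the goal:
  through step 4 (move(lab,dock)): drop {at(dock)}, keep {open(d_dock_lab)}, require {at(lab), open(d_dock_lab)}
    → {at(lab), open(d_dock_lab)}
  through step 3 (move(dock,lab)): drop {at(lab)}, keep {open(d_dock_lab)}, require {at(dock), open(d_dock_lab)}
    → {at(dock), open(d_dock_lab)}
  through step 2 (move(hall,dock)): drop {at(dock)}, keep {open(d_dock_lab)}, require {at(hall), open(d_hall_dock)}
    → {at(hall), open(d_dock_lab), open(d_hall_dock)}
  through step 1 (move(dock,hall)): drop {at(hall)}, keep {open(d_dock_lab), open(d_hall_dock)}, require {at(dock), open(d_hall_dock)}
    → {at(dock), open(d_dock_lab), open(d_hall_dock)}

== RESULT ==
["at(dock)", "open(d_dock_lab)", "open(d_hall_dock)"]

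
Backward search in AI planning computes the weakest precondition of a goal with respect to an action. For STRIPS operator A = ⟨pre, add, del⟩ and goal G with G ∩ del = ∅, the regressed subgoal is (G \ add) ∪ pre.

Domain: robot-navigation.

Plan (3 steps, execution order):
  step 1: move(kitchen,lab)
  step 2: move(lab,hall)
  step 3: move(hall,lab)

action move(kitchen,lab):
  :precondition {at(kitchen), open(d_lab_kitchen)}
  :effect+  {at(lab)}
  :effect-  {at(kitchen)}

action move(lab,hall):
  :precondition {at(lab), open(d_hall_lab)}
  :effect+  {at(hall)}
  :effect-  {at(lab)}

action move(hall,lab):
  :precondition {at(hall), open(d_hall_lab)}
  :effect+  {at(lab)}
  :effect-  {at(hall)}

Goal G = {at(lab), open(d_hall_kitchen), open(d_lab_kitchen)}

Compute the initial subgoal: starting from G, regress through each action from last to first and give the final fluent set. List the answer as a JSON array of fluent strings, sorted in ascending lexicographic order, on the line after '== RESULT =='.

Regress step by step:
  through step 3 (move(hall,lab)): drop {at(lab)}, keep {open(d_hall_kitchen), open(d_lab_kitchen)}, require {at(hall), open(d_hall_lab)}
    → {at(hall), open(d_hall_kitchen), open(d_hall_lab), open(d_lab_kitchen)}
  through step 2 (move(lab,hall)): drop {at(hall)}, keep {open(d_hall_kitchen), open(d_hall_lab), open(d_lab_kitchen)}, require {at(lab), open(d_hall_lab)}
    → {at(lab), open(d_hall_kitchen), open(d_hall_lab), open(d_lab_kitchen)}
  through step 1 (move(kitchen,lab)): drop {at(lab)}, keep {open(d_hall_kitchen), open(d_hall_lab), open(d_lab_kitchen)}, require {at(kitchen), open(d_lab_kitchen)}
    → {at(kitchen), open(d_hall_kitchen), open(d_hall_lab), open(d_lab_kitchen)}

== RESULT ==
["at(kitchen)", "open(d_hall_kitchen)", "open(d_hall_lab)", "open(d_lab_kitchen)"]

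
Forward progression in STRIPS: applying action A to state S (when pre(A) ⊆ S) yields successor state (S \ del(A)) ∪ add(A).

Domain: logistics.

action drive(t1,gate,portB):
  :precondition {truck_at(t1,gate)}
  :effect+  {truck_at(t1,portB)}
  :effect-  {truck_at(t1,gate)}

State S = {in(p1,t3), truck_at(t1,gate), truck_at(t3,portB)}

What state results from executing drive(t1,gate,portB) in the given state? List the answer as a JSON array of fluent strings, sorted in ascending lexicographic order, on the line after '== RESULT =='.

Compute (S \ del) ∪ add:
  pre ⊆ S: {truck_at(t1,gate)} ⊆ S  — applicable
  S \ del = {in(p1,t3), truck_at(t3,portB)}
  ∪ add   = {in(p1,t3), truck_at(t1,portB), truck_at(t3,portB)}

== RESULT ==
["in(p1,t3)", "truck_at(t1,portB)", "truck_at(t3,portB)"]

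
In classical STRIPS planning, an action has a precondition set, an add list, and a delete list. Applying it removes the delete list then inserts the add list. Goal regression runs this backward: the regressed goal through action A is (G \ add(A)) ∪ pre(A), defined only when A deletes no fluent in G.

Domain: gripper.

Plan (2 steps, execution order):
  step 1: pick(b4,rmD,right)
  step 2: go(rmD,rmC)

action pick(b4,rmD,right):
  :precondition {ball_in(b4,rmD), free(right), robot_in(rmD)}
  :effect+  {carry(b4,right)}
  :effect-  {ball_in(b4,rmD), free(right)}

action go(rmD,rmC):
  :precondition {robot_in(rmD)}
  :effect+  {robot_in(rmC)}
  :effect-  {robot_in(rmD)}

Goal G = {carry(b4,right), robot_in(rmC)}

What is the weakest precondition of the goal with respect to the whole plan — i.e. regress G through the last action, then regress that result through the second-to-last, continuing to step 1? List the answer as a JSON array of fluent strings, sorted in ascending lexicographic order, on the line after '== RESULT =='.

Regress step by step:
  through step 2 (go(rmD,rmC)): drop {robot_in(rmC)}, keep {carry(b4,right)}, require {robot_in(rmD)}
    → {carry(b4,right), robot_in(rmD)}
  through step 1 (pick(b4,rmD,right)): drop {carry(b4,right)}, keep {robot_in(rmD)}, require {ball_in(b4,rmD), free(right), robot_in(rmD)}
    → {ball_in(b4,rmD), free(right), robot_in(rmD)}

== RESULT ==
["ball_in(b4,rmD)", "free(right)", "robot_in(rmD)"]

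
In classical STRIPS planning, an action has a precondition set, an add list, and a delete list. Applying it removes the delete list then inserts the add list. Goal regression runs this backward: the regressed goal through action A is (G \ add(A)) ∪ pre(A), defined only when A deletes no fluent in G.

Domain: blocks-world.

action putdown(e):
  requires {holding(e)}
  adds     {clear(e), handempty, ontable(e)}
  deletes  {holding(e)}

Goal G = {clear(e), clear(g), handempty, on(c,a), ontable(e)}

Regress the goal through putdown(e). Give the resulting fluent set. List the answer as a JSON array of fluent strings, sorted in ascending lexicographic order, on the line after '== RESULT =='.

Regress:
  G ∩ del = {}  (empty — regression defined)
  G \ add = {clear(e), clear(g), handempty, on(c,a), ontable(e)} \ {clear(e), handempty, ontable(e)} = {clear(g), on(c,a)}
  ∪ pre   = {clear(g), on(c,a)} ∪ {holding(e)}
          = {clear(g), holding(e), on(c,a)}

== RESULT ==
["clear(g)", "holding(e)", "on(c,a)"]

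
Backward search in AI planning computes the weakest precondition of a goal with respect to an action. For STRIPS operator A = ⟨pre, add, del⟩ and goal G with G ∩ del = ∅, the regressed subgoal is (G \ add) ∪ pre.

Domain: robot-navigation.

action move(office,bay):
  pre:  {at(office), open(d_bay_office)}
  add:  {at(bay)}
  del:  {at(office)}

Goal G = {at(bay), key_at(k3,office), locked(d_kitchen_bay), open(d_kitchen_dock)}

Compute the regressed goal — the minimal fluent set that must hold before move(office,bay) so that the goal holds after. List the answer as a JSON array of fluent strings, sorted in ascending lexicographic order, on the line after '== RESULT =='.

Compute (G \ add) ∪ pre:
  G ∩ del = {}  (empty — regression defined)
  G \ add = {at(bay), key_at(k3,office), locked(d_kitchen_bay), open(d_kitchen_dock)} \ {at(bay)} = {key_at(k3,office), locked(d_kitchen_bay), open(d_kitchen_dock)}
  ∪ pre   = {key_at(k3,office), locked(d_kitchen_bay), open(d_kitchen_dock)} ∪ {at(office), open(d_bay_office)}
          = {at(office), key_at(k3,office), locked(d_kitchen_bay), open(d_bay_office), open(d_kitchen_dock)}

== RESULT ==
["at(office)", "key_at(k3,office)", "locked(d_kitchen_bay)", "open(d_bay_office)", "open(d_kitchen_dock)"]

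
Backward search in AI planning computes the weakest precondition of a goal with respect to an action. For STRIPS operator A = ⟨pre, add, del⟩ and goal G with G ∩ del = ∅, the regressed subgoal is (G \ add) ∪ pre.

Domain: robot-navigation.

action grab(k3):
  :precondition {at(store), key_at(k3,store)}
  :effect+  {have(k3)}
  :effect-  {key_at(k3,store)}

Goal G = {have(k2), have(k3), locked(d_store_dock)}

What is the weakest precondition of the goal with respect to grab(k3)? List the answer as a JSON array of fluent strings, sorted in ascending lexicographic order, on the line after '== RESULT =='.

Regress:
  G ∩ del = {}  (empty — regression defined)
  G \ add = {have(k2), have(k3), locked(d_store_dock)} \ {have(k3)} = {have(k2), locked(d_store_dock)}
  ∪ pre   = {have(k2), locked(d_store_dock)} ∪ {at(store), key_at(k3,store)}
          = {at(store), have(k2), key_at(k3,store), locked(d_store_dock)}

== RESULT ==
["at(store)", "have(k2)", "key_at(k3,store)", "locked(d_store_dock)"]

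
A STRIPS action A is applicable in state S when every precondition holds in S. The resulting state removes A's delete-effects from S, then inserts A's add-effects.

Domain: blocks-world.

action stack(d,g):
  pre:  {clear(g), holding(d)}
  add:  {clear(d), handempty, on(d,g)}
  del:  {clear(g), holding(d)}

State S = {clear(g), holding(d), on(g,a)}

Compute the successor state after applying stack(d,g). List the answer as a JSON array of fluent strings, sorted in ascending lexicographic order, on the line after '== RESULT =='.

Progress:
  pre ⊆ S: {clear(g), holding(d)} ⊆ S  — applicable
  S \ del = {on(g,a)}
  ∪ add   = {clear(d), handempty, on(d,g), on(g,a)}

== RESULT ==
["clear(d)", "handempty", "on(d,g)", "on(g,a)"]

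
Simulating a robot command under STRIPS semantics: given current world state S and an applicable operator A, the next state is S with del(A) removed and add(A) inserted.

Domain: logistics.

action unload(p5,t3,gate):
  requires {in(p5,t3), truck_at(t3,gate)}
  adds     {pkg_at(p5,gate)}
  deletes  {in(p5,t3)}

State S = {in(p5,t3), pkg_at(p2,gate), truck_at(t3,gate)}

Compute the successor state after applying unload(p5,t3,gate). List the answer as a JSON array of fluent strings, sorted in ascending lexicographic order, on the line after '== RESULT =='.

Compute (S \ del) ∪ add:
  pre ⊆ S: {in(p5,t3), truck_at(t3,gate)} ⊆ S  — applicable
  S \ del = {pkg_at(p2,gate), truck_at(t3,gate)}
  ∪ add   = {pkg_at(p2,gate), pkg_at(p5,gate), truck_at(t3,gate)}

== RESULT ==
["pkg_at(p2,gate)", "pkg_at(p5,gate)", "truck_at(t3,gate)"]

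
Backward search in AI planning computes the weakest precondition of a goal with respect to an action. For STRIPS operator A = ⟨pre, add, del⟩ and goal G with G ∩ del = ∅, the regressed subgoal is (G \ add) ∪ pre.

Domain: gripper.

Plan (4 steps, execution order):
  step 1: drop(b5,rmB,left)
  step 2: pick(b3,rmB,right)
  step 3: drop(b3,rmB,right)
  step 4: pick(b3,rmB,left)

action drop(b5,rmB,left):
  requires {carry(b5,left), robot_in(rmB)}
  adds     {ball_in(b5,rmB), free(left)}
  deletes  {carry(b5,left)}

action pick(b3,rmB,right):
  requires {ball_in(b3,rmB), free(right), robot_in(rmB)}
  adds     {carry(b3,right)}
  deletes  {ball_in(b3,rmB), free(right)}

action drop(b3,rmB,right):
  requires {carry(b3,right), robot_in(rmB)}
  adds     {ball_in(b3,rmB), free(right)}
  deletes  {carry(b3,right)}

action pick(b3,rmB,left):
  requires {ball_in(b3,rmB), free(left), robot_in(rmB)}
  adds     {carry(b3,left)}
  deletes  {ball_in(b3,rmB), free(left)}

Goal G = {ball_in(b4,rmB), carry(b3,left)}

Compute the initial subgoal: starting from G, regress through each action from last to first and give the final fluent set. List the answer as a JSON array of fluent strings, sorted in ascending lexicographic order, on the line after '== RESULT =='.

Work backward from the goal:
  through step 4 (pick(b3,rmB,left)): drop {carry(b3,left)}, keep {ball_in(b4,rmB)}, require {ball_in(b3,rmB), free(left), robot_in(rmB)}
    → {ball_in(b3,rmB), ball_in(b4,rmB), free(left), robot_in(rmB)}
  through step 3 (drop(b3,rmB,right)): drop {ball_in(b3,rmB)}, keep {ball_in(b4,rmB), free(left), robot_in(rmB)}, require {carry(b3,right), robot_in(rmB)}
    → {ball_in(b4,rmB), carry(b3,right), free(left), robot_in(rmB)}
  through step 2 (pick(b3,rmB,right)): drop {carry(b3,right)}, keep {ball_in(b4,rmB), free(left), robot_in(rmB)}, require {ball_in(b3,rmB), free(right), robot_in(rmB)}
    → {ball_in(b3,rmB), ball_in(b4,rmB), free(left), free(right), robot_in(rmB)}
  through step 1 (drop(b5,rmB,left)): drop {free(left)}, keep {ball_in(b3,rmB), ball_in(b4,rmB), free(right), robot_in(rmB)}, require {carry(b5,left), robot_in(rmB)}
    → {ball_in(b3,rmB), ball_in(b4,rmB), carry(b5,left), free(right), robot_in(rmB)}

== RESULT ==
["ball_in(b3,rmB)", "ball_in(b4,rmB)", "carry(b5,left)", "free(right)", "robot_in(rmB)"]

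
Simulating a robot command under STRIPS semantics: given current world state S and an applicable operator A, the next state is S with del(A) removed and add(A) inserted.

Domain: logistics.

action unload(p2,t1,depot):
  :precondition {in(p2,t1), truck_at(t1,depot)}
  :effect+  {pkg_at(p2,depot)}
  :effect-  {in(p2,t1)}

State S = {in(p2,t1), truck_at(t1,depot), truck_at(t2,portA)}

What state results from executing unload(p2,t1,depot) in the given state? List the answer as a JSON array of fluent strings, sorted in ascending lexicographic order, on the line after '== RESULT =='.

Progress:
  pre ⊆ S: {in(p2,t1), truck_at(t1,depot)} ⊆ S  — applicable
  S \ del = {truck_at(t1,depot), truck_at(t2,portA)}
  ∪ add   = {pkg_at(p2,depot), truck_at(t1,depot), truck_at(t2,portA)}

== RESULT ==
["pkg_at(p2,depot)", "truck_at(t1,depot)", "truck_at(t2,portA)"]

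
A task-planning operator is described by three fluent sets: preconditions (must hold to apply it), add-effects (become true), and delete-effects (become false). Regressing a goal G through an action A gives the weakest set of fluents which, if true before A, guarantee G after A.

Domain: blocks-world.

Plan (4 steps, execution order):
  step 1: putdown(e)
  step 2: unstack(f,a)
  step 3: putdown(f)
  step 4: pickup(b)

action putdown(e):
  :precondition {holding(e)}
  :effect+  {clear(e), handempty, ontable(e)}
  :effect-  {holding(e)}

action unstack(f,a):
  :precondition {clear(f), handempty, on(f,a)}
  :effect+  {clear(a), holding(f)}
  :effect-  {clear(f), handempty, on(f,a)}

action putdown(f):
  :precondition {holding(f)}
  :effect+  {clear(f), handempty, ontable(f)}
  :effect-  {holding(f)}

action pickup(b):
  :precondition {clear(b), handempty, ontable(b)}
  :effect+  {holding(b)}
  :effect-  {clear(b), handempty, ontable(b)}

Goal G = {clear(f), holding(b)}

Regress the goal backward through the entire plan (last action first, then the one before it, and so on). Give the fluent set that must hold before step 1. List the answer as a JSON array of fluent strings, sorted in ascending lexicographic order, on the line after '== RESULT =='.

Regress step by step:
  through step 4 (pickup(b)): drop {holding(b)}, keep {clear(f)}, require {clear(b), handempty, ontable(b)}
    → {clear(b), clear(f), handempty, ontable(b)}
  through step 3 (putdown(f)): drop {clear(f), handempty}, keep {clear(b), ontable(b)}, require {holding(f)}
    → {clear(b), holding(f), ontable(b)}
  through step 2 (unstack(f,a)): drop {holding(f)}, keep {clear(b), ontable(b)}, require {clear(f), handempty, on(f,a)}
    → {clear(b), clear(f), handempty, on(f,a), ontable(b)}
  through step 1 (putdown(e)): drop {handempty}, keep {clear(b), clear(f), on(f,a), ontable(b)}, require {holding(e)}
    → {clear(b), clear(f), holding(e), on(f,a), ontable(b)}

== RESULT ==
["clear(b)", "clear(f)", "holding(e)", "on(f,a)", "ontable(b)"]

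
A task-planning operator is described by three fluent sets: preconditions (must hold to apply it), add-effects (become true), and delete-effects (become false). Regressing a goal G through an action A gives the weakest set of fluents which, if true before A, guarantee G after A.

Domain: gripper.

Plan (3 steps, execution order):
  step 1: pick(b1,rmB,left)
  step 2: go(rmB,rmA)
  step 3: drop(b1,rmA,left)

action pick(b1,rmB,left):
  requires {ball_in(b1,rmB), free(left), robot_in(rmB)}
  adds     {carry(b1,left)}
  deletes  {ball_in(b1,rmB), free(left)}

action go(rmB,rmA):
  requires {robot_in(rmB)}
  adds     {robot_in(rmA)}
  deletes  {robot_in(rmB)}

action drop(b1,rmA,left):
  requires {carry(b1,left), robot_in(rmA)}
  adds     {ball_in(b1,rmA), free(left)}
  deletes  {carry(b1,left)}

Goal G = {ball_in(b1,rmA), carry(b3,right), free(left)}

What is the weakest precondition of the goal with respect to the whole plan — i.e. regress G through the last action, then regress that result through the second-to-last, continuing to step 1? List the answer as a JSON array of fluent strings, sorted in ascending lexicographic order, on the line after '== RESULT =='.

Regress step by step:
  through step 3 (drop(b1,rmA,left)): drop {ball_in(b1,rmA), free(left)}, keep {carry(b3,right)}, require {carry(b1,left), robot_in(rmA)}
    → {carry(b1,left), carry(b3,right), robot_in(rmA)}
  through step 2 (go(rmB,rmA)): drop {robot_in(rmA)}, keep {carry(b1,left), carry(b3,right)}, require {robot_in(rmB)}
    → {carry(b1,left), carry(b3,right), robot_in(rmB)}
  through step 1 (pick(b1,rmB,left)): drop {carry(b1,left)}, keep {carry(b3,right), robot_in(rmB)}, require {ball_in(b1,rmB), free(left), robot_in(rmB)}
    → {ball_in(b1,rmB), carry(b3,right), free(left), robot_in(rmB)}

== RESULT ==
["ball_in(b1,rmB)", "carry(b3,right)", "free(left)", "robot_in(rmB)"]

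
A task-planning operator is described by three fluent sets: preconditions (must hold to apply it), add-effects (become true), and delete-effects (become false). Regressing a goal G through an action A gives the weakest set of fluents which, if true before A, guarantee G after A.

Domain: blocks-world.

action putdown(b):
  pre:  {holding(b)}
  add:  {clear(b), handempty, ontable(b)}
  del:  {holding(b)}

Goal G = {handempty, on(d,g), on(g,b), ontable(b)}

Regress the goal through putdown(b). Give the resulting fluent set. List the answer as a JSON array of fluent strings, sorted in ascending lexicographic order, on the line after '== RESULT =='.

Compute (G \ add) ∪ pre:
  G ∩ del = {}  (empty — regression defined)
  G \ add = {handempty, on(d,g), on(g,b), ontable(b)} \ {clear(b), handempty, ontable(b)} = {on(d,g), on(g,b)}
  ∪ pre   = {on(d,g), on(g,b)} ∪ {holding(b)}
          = {holding(b), on(d,g), on(g,b)}

== RESULT ==
["holding(b)", "on(d,g)", "on(g,b)"]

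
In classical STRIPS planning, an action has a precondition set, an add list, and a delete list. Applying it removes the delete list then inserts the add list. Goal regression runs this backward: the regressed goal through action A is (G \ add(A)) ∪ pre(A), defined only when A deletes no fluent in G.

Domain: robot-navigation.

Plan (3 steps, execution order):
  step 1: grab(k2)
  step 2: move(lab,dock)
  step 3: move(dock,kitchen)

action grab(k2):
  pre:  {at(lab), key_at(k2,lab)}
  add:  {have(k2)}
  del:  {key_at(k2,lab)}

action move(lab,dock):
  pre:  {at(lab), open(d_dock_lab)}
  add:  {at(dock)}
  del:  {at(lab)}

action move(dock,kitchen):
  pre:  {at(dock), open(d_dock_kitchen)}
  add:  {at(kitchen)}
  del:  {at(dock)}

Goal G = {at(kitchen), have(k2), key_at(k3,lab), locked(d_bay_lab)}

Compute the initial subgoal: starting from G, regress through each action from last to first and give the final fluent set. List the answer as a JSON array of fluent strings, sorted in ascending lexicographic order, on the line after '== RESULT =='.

Regress step by step:
  through step 3 (move(dock,kitchen)): drop {at(kitchen)}, keep {have(k2), key_at(k3,lab), locked(d_bay_lab)}, require {at(dock), open(d_dock_kitchen)}
    → {at(dock), have(k2), key_at(k3,lab), locked(d_bay_lab), open(d_dock_kitchen)}
  through step 2 (move(lab,dock)): drop {at(dock)}, keep {have(k2), key_at(k3,lab), locked(d_bay_lab), open(d_dock_kitchen)}, require {at(lab), open(d_dock_lab)}
    → {at(lab), have(k2), key_at(k3,lab), locked(d_bay_lab), open(d_dock_kitchen), open(d_dock_lab)}
  through step 1 (grab(k2)): drop {have(k2)}, keep {at(lab), key_at(k3,lab), locked(d_bay_lab), open(d_dock_kitchen), open(d_dock_lab)}, require {at(lab), key_at(k2,lab)}
    → {at(lab), key_at(k2,lab), key_at(k3,lab), locked(d_bay_lab), open(d_dock_kitchen), open(d_dock_lab)}

== RESULT ==
["at(lab)", "key_at(k2,lab)", "key_at(k3,lab)", "locked(d_bay_lab)", "open(d_dock_kitchen)", "open(d_dock_lab)"]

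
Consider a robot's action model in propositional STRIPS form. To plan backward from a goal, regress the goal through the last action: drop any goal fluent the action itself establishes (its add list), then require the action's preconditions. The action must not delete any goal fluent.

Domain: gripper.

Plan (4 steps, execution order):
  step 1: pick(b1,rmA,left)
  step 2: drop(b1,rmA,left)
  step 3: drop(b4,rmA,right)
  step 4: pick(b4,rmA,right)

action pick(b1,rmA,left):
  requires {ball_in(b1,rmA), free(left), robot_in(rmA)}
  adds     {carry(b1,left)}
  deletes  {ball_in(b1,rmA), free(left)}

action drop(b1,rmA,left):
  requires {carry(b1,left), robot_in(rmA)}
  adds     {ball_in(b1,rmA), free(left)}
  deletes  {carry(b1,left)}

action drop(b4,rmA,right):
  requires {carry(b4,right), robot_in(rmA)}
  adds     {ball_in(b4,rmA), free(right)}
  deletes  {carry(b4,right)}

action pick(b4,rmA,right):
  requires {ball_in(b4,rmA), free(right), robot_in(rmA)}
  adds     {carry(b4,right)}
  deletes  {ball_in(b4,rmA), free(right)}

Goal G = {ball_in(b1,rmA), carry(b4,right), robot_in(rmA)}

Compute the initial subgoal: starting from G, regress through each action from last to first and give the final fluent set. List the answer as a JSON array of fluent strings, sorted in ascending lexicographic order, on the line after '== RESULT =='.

Regress step by step:
  through step 4 (pick(b4,rmA,right)): drop {carry(b4,right)}, keep {ball_in(b1,rmA), robot_in(rmA)}, require {ball_in(b4,rmA), free(right), robot_in(rmA)}
    → {ball_in(b1,rmA), ball_in(b4,rmA), free(right), robot_in(rmA)}
  through step 3 (drop(b4,rmA,right)): drop {ball_in(b4,rmA), free(right)}, keep {ball_in(b1,rmA), robot_in(rmA)}, require {carry(b4,right), robot_in(rmA)}
    → {ball_in(b1,rmA), carry(b4,right), robot_in(rmA)}
  through step 2 (drop(b1,rmA,left)): drop {ball_in(b1,rmA)}, keep {carry(b4,right), robot_in(rmA)}, require {carry(b1,left), robot_in(rmA)}
    → {carry(b1,left), carry(b4,right), robot_in(rmA)}
  through step 1 (pick(b1,rmA,left)): drop {carry(b1,left)}, keep {carry(b4,right), robot_in(rmA)}, require {ball_in(b1,rmA), free(left), robot_in(rmA)}
    → {ball_in(b1,rmA), carry(b4,right), free(left), robot_in(rmA)}

== RESULT ==
["ball_in(b1,rmA)", "carry(b4,right)", "free(left)", "robot_in(rmA)"]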